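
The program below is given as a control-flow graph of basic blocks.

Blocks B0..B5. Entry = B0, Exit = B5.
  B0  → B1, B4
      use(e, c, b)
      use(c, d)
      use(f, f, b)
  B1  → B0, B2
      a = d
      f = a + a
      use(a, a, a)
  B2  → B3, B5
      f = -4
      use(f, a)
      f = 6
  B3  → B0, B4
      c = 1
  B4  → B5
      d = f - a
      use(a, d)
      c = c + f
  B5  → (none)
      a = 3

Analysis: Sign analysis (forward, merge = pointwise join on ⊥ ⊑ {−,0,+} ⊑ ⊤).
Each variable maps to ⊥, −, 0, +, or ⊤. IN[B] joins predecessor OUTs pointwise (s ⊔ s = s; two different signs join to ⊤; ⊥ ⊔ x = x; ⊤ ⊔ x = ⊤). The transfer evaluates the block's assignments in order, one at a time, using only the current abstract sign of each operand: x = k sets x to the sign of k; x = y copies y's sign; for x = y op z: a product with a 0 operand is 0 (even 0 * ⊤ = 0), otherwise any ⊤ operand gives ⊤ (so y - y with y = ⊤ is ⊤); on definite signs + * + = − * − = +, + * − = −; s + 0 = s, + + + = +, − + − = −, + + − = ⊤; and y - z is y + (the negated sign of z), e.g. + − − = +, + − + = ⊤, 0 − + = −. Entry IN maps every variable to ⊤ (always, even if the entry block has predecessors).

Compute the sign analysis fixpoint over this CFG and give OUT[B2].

Answer: {a: ⊤, b: ⊤, c: ⊤, d: ⊤, e: ⊤, f: +}

Derivation:
Per-block solution:
  B0:   IN=(all ⊤)   OUT=(all ⊤)
  B1:   IN=(all ⊤)   OUT=(all ⊤)
  B2:   IN=(all ⊤)   OUT={f:+; rest ⊤}
  B3:   IN={f:+; rest ⊤}   OUT={c:+, f:+; rest ⊤}
  B4:   IN=(all ⊤)   OUT=(all ⊤)
  B5:   IN=(all ⊤)   OUT={a:+; rest ⊤}

Merge at B2: IN[B2] = OUT[B1] = {a: ⊤, b: ⊤, c: ⊤, d: ⊤, e: ⊤, f: ⊤}
Applying B2's transfer function to that IN value gives OUT[B2] (row B2 above).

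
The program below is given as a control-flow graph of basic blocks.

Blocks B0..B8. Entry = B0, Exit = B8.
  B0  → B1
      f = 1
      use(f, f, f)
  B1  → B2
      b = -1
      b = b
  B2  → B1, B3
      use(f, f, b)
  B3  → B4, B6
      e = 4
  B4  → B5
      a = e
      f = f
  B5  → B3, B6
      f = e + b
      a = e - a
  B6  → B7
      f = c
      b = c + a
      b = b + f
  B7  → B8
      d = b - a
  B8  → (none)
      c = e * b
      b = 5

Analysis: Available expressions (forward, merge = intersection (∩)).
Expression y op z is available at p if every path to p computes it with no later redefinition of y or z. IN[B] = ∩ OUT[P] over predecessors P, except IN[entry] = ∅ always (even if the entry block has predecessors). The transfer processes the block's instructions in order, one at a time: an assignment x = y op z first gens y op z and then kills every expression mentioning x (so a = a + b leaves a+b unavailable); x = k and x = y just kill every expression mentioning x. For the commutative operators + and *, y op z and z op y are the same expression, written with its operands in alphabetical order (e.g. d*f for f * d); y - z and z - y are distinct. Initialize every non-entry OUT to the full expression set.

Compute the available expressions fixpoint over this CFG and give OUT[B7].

Answer: {a+c, b-a}

Working:
Per-block solution:
  B0:   IN={}   OUT={}
  B1:   IN={}   OUT={}
  B2:   IN={}   OUT={}
  B3:   IN={}   OUT={}
  B4:   IN={}   OUT={}
  B5:   IN={}   OUT={b+e}
  B6:   IN={}   OUT={a+c}
  B7:   IN={a+c}   OUT={a+c, b-a}
  B8:   IN={a+c, b-a}   OUT={}

Merge at B7: IN[B7] = OUT[B6] = {a+c}
Applying B7's transfer function to that IN value gives OUT[B7] (row B7 above).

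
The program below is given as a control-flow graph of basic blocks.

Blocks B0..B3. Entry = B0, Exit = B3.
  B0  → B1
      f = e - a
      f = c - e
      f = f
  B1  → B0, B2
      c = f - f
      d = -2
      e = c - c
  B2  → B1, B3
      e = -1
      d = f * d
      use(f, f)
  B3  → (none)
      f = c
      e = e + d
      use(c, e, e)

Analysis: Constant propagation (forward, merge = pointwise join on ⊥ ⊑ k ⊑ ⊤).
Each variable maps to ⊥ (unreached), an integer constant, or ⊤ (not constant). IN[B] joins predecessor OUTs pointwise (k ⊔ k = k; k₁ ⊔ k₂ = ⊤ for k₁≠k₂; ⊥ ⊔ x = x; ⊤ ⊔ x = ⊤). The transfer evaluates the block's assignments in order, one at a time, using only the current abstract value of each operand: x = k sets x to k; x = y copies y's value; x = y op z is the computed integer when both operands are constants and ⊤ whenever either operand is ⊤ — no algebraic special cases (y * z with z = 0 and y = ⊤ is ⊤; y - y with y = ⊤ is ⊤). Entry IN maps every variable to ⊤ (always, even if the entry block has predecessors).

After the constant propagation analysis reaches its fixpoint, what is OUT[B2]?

Answer: {a: ⊤, b: ⊤, c: ⊤, d: ⊤, e: -1, f: ⊤}

Trace:
Fixpoint table:
  B0: | IN=(all ⊤) | OUT=(all ⊤)
  B1: | IN=(all ⊤) | OUT={d:-2; rest ⊤}
  B2: | IN={d:-2; rest ⊤} | OUT={e:-1; rest ⊤}
  B3: | IN={e:-1; rest ⊤} | OUT=(all ⊤)

Merge at B2: IN[B2] = OUT[B1] = {a: ⊤, b: ⊤, c: ⊤, d: -2, e: ⊤, f: ⊤}
Applying B2's transfer function to that IN value gives OUT[B2] (row B2 above).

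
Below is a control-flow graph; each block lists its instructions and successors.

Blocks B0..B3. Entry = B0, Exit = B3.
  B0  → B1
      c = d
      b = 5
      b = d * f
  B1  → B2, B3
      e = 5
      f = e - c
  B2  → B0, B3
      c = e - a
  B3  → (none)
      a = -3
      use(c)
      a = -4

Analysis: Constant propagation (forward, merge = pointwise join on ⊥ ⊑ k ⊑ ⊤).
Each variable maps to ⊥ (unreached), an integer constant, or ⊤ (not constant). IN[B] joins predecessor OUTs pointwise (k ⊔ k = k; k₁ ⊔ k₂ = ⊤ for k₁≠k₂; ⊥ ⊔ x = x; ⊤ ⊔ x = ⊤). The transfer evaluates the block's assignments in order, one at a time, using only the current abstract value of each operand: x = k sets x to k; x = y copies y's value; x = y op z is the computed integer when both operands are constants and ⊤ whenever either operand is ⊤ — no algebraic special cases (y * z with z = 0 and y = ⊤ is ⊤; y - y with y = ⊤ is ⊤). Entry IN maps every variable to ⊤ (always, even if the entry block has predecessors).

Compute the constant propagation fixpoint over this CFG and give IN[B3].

Fixpoint table:
  B0:  IN=(all ⊤)  OUT=(all ⊤)
  B1:  IN=(all ⊤)  OUT={e:5; rest ⊤}
  B2:  IN={e:5; rest ⊤}  OUT={e:5; rest ⊤}
  B3:  IN={e:5; rest ⊤}  OUT={a:-4, e:5; rest ⊤}

Merge at B3: IN[B3] = OUT[B1] ⊔ OUT[B2] = {a: ⊤, b: ⊤, c: ⊤, d: ⊤, e: 5, f: ⊤}

Answer: {a: ⊤, b: ⊤, c: ⊤, d: ⊤, e: 5, f: ⊤}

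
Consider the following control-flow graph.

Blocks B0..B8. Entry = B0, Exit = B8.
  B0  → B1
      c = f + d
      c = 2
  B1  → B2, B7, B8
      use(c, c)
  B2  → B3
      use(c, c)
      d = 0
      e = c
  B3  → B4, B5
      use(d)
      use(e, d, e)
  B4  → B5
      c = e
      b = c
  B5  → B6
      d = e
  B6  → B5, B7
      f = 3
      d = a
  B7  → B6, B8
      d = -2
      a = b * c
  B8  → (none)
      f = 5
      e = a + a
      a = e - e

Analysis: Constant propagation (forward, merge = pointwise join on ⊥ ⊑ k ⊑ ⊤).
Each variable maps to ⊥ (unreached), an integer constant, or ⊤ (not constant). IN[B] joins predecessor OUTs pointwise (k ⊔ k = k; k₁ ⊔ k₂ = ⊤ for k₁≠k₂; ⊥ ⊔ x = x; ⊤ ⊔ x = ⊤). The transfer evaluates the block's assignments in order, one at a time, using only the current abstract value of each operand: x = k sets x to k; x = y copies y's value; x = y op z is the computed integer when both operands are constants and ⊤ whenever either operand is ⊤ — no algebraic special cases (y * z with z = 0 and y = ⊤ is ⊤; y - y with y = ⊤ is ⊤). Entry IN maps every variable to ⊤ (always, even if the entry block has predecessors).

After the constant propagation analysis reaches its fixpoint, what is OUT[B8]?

Answer: {a: ⊤, b: ⊤, c: 2, d: ⊤, e: ⊤, f: 5}

Working:
Fixpoint table:
  B0:   IN=(all ⊤)   OUT={c:2; rest ⊤}
  B1:   IN={c:2; rest ⊤}   OUT={c:2; rest ⊤}
  B2:   IN={c:2; rest ⊤}   OUT={c:2, d:0, e:2; rest ⊤}
  B3:   IN={c:2, d:0, e:2; rest ⊤}   OUT={c:2, d:0, e:2; rest ⊤}
  B4:   IN={c:2, d:0, e:2; rest ⊤}   OUT={b:2, c:2, d:0, e:2; rest ⊤}
  B5:   IN={c:2; rest ⊤}   OUT={c:2; rest ⊤}
  B6:   IN={c:2; rest ⊤}   OUT={c:2, f:3; rest ⊤}
  B7:   IN={c:2; rest ⊤}   OUT={c:2, d:-2; rest ⊤}
  B8:   IN={c:2; rest ⊤}   OUT={c:2, f:5; rest ⊤}

Merge at B8: IN[B8] = OUT[B1] ⊔ OUT[B7] = {a: ⊤, b: ⊤, c: 2, d: ⊤, e: ⊤, f: ⊤}
Applying B8's transfer function to that IN value gives OUT[B8] (row B8 above).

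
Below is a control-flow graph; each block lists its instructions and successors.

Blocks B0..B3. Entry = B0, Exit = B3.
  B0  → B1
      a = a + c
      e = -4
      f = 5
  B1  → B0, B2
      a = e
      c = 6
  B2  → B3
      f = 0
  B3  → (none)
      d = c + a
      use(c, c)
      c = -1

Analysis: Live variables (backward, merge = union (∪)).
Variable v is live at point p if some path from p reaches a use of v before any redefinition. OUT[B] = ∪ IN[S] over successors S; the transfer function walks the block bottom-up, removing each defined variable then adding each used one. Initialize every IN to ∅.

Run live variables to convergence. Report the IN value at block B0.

Per-block solution:
  B0:   IN={a, c}   OUT={e}
  B1:   IN={e}   OUT={a, c}
  B2:   IN={a, c}   OUT={a, c}
  B3:   IN={a, c}   OUT={}

Merge at B0: OUT[B0] = IN[B1] = {e}
Applying B0's transfer function to that OUT value gives IN[B0] (row B0 above).

Answer: {a, c}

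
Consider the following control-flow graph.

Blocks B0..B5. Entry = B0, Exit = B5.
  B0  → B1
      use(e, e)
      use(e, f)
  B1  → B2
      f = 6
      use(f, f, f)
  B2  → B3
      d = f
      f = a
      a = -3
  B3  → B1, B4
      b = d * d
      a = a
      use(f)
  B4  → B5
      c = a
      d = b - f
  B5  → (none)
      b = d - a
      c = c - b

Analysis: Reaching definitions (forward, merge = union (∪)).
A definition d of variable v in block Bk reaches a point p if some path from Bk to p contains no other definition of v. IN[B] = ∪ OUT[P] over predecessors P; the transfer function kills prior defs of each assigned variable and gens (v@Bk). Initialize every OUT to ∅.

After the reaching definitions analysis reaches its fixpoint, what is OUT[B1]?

Answer: {a@B3, b@B3, d@B2, f@B1}

Derivation:
Converged values:
  B0:  IN={}  OUT={}
  B1:  IN={a@B3, b@B3, d@B2, f@B2}  OUT={a@B3, b@B3, d@B2, f@B1}
  B2:  IN={a@B3, b@B3, d@B2, f@B1}  OUT={a@B2, b@B3, d@B2, f@B2}
  B3:  IN={a@B2, b@B3, d@B2, f@B2}  OUT={a@B3, b@B3, d@B2, f@B2}
  B4:  IN={a@B3, b@B3, d@B2, f@B2}  OUT={a@B3, b@B3, c@B4, d@B4, f@B2}
  B5:  IN={a@B3, b@B3, c@B4, d@B4, f@B2}  OUT={a@B3, b@B5, c@B5, d@B4, f@B2}

Merge at B1: IN[B1] = OUT[B0] ⊔ OUT[B3] = {a@B3, b@B3, d@B2, f@B2}
Applying B1's transfer function to that IN value gives OUT[B1] (row B1 above).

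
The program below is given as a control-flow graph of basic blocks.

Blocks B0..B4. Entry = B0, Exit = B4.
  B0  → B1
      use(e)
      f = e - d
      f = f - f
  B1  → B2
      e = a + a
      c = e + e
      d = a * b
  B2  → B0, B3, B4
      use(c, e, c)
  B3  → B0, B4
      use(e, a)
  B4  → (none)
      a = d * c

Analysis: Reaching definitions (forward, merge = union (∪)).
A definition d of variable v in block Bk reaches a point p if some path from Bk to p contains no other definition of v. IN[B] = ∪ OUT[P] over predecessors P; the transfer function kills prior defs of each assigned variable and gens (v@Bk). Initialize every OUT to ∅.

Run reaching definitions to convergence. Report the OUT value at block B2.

Answer: {c@B1, d@B1, e@B1, f@B0}

Working:
Converged values:
  B0:   IN={c@B1, d@B1, e@B1, f@B0}   OUT={c@B1, d@B1, e@B1, f@B0}
  B1:   IN={c@B1, d@B1, e@B1, f@B0}   OUT={c@B1, d@B1, e@B1, f@B0}
  B2:   IN={c@B1, d@B1, e@B1, f@B0}   OUT={c@B1, d@B1, e@B1, f@B0}
  B3:   IN={c@B1, d@B1, e@B1, f@B0}   OUT={c@B1, d@B1, e@B1, f@B0}
  B4:   IN={c@B1, d@B1, e@B1, f@B0}   OUT={a@B4, c@B1, d@B1, e@B1, f@B0}

Merge at B2: IN[B2] = OUT[B1] = {c@B1, d@B1, e@B1, f@B0}
Applying B2's transfer function to that IN value gives OUT[B2] (row B2 above).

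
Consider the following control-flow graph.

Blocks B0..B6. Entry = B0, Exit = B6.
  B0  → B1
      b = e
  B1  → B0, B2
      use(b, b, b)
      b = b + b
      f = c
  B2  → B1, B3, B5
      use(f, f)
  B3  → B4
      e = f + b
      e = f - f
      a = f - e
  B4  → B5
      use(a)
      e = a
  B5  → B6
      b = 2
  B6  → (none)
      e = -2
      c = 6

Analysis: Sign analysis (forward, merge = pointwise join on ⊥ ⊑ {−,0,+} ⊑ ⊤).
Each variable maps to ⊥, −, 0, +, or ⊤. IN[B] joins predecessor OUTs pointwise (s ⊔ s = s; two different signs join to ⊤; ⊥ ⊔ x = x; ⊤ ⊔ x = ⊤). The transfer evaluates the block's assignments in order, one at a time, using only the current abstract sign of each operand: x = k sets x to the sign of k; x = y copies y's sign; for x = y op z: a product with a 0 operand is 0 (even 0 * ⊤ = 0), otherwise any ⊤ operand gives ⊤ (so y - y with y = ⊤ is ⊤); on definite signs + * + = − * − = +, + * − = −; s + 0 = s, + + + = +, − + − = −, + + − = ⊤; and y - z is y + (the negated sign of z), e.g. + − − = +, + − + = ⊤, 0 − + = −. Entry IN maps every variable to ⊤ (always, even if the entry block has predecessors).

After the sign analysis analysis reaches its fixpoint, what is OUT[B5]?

Answer: {a: ⊤, b: +, c: ⊤, d: ⊤, e: ⊤, f: ⊤}

Trace:
Converged values:
  B0: | IN=(all ⊤) | OUT=(all ⊤)
  B1: | IN=(all ⊤) | OUT=(all ⊤)
  B2: | IN=(all ⊤) | OUT=(all ⊤)
  B3: | IN=(all ⊤) | OUT=(all ⊤)
  B4: | IN=(all ⊤) | OUT=(all ⊤)
  B5: | IN=(all ⊤) | OUT={b:+; rest ⊤}
  B6: | IN={b:+; rest ⊤} | OUT={b:+, c:+, e:-; rest ⊤}

Merge at B5: IN[B5] = OUT[B2] ⊔ OUT[B4] = {a: ⊤, b: ⊤, c: ⊤, d: ⊤, e: ⊤, f: ⊤}
Applying B5's transfer function to that IN value gives OUT[B5] (row B5 above).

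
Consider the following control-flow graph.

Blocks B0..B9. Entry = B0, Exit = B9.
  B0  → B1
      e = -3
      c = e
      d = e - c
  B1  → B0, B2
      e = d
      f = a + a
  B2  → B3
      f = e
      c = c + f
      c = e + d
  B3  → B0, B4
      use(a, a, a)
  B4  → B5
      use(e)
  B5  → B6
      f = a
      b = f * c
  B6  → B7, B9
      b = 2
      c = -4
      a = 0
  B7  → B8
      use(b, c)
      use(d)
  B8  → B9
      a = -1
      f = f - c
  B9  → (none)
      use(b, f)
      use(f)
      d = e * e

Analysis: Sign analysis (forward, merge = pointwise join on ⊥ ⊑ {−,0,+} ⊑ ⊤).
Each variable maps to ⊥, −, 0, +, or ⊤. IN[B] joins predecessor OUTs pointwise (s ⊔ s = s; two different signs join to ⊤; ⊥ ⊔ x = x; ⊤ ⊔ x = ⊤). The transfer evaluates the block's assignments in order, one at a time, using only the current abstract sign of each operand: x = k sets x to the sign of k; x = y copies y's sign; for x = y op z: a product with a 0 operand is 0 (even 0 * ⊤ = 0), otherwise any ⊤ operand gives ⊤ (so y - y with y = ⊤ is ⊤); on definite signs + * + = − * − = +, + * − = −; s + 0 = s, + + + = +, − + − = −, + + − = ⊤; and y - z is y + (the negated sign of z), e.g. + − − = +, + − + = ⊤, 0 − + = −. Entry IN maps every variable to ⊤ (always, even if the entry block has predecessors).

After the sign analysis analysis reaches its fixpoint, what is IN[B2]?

Fixpoint table:
  B0:   IN=(all ⊤)   OUT={c:-, e:-; rest ⊤}
  B1:   IN={c:-, e:-; rest ⊤}   OUT={c:-; rest ⊤}
  B2:   IN={c:-; rest ⊤}   OUT=(all ⊤)
  B3:   IN=(all ⊤)   OUT=(all ⊤)
  B4:   IN=(all ⊤)   OUT=(all ⊤)
  B5:   IN=(all ⊤)   OUT=(all ⊤)
  B6:   IN=(all ⊤)   OUT={a:0, b:+, c:-; rest ⊤}
  B7:   IN={a:0, b:+, c:-; rest ⊤}   OUT={a:0, b:+, c:-; rest ⊤}
  B8:   IN={a:0, b:+, c:-; rest ⊤}   OUT={a:-, b:+, c:-; rest ⊤}
  B9:   IN={b:+, c:-; rest ⊤}   OUT={b:+, c:-; rest ⊤}

Merge at B2: IN[B2] = OUT[B1] = {a: ⊤, b: ⊤, c: -, d: ⊤, e: ⊤, f: ⊤}

Answer: {a: ⊤, b: ⊤, c: -, d: ⊤, e: ⊤, f: ⊤}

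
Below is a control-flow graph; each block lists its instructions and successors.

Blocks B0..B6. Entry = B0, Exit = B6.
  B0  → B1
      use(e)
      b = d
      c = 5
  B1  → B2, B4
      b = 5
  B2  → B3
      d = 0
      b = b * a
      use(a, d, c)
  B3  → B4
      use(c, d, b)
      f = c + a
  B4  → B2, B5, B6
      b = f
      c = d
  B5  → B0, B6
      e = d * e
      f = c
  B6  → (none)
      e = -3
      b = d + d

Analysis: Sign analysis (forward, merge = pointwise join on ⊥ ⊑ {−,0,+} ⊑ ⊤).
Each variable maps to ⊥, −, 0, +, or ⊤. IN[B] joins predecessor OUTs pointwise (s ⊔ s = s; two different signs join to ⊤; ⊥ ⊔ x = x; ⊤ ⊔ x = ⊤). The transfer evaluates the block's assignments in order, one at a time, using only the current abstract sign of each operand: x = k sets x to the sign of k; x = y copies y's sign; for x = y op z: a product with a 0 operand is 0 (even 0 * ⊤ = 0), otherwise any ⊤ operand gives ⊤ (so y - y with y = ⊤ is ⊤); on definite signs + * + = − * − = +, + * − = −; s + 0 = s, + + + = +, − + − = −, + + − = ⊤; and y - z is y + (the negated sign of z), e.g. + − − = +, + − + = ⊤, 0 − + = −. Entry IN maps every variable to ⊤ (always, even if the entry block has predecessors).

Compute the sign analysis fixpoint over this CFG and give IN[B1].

Answer: {a: ⊤, b: ⊤, c: +, d: ⊤, e: ⊤, f: ⊤}

Working:
Converged values:
  B0:   IN=(all ⊤)   OUT={c:+; rest ⊤}
  B1:   IN={c:+; rest ⊤}   OUT={b:+, c:+; rest ⊤}
  B2:   IN=(all ⊤)   OUT={d:0; rest ⊤}
  B3:   IN={d:0; rest ⊤}   OUT={d:0; rest ⊤}
  B4:   IN=(all ⊤)   OUT=(all ⊤)
  B5:   IN=(all ⊤)   OUT=(all ⊤)
  B6:   IN=(all ⊤)   OUT={e:-; rest ⊤}

Merge at B1: IN[B1] = OUT[B0] = {a: ⊤, b: ⊤, c: +, d: ⊤, e: ⊤, f: ⊤}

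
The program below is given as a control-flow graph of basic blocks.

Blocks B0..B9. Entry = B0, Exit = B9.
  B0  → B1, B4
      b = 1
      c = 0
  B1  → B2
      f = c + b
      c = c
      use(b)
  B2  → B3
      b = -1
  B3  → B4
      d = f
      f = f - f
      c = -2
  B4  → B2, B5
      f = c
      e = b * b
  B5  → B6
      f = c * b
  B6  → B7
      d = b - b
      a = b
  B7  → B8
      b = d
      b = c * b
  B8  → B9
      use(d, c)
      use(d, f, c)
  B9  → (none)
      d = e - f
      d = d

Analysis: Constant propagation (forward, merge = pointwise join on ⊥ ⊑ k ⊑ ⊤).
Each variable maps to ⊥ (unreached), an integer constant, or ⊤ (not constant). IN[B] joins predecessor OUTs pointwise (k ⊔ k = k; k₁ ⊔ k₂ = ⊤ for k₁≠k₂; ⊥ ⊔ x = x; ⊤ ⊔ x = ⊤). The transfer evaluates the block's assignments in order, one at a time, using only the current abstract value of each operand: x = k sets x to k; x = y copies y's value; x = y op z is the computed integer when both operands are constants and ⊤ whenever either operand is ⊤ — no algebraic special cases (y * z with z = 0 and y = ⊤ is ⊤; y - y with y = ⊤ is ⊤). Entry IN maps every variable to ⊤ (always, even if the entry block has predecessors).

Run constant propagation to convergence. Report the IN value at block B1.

Per-block solution:
  B0: | IN=(all ⊤) | OUT={b:1, c:0; rest ⊤}
  B1: | IN={b:1, c:0; rest ⊤} | OUT={b:1, c:0, f:1; rest ⊤}
  B2: | IN=(all ⊤) | OUT={b:-1; rest ⊤}
  B3: | IN={b:-1; rest ⊤} | OUT={b:-1, c:-2; rest ⊤}
  B4: | IN=(all ⊤) | OUT=(all ⊤)
  B5: | IN=(all ⊤) | OUT=(all ⊤)
  B6: | IN=(all ⊤) | OUT=(all ⊤)
  B7: | IN=(all ⊤) | OUT=(all ⊤)
  B8: | IN=(all ⊤) | OUT=(all ⊤)
  B9: | IN=(all ⊤) | OUT=(all ⊤)

Merge at B1: IN[B1] = OUT[B0] = {a: ⊤, b: 1, c: 0, d: ⊤, e: ⊤, f: ⊤}

Answer: {a: ⊤, b: 1, c: 0, d: ⊤, e: ⊤, f: ⊤}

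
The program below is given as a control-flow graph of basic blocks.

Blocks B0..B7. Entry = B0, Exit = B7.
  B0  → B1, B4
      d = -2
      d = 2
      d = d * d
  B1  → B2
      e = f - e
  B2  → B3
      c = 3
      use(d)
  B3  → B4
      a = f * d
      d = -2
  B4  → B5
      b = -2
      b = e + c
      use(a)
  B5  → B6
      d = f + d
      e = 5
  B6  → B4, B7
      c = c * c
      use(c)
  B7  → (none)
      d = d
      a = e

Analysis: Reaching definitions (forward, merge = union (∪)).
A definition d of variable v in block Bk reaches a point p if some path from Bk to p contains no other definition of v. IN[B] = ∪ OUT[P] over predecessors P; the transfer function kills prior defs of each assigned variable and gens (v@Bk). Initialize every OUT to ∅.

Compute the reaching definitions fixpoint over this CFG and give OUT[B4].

Per-block solution:
  B0: | IN={} | OUT={d@B0}
  B1: | IN={d@B0} | OUT={d@B0, e@B1}
  B2: | IN={d@B0, e@B1} | OUT={c@B2, d@B0, e@B1}
  B3: | IN={c@B2, d@B0, e@B1} | OUT={a@B3, c@B2, d@B3, e@B1}
  B4: | IN={a@B3, b@B4, c@B2, c@B6, d@B0, d@B3, d@B5, e@B1, e@B5} | OUT={a@B3, b@B4, c@B2, c@B6, d@B0, d@B3, d@B5, e@B1, e@B5}
  B5: | IN={a@B3, b@B4, c@B2, c@B6, d@B0, d@B3, d@B5, e@B1, e@B5} | OUT={a@B3, b@B4, c@B2, c@B6, d@B5, e@B5}
  B6: | IN={a@B3, b@B4, c@B2, c@B6, d@B5, e@B5} | OUT={a@B3, b@B4, c@B6, d@B5, e@B5}
  B7: | IN={a@B3, b@B4, c@B6, d@B5, e@B5} | OUT={a@B7, b@B4, c@B6, d@B7, e@B5}

Merge at B4: IN[B4] = OUT[B0] ⊔ OUT[B3] ⊔ OUT[B6] = {a@B3, b@B4, c@B2, c@B6, d@B0, d@B3, d@B5, e@B1, e@B5}
Applying B4's transfer function to that IN value gives OUT[B4] (row B4 above).

Answer: {a@B3, b@B4, c@B2, c@B6, d@B0, d@B3, d@B5, e@B1, e@B5}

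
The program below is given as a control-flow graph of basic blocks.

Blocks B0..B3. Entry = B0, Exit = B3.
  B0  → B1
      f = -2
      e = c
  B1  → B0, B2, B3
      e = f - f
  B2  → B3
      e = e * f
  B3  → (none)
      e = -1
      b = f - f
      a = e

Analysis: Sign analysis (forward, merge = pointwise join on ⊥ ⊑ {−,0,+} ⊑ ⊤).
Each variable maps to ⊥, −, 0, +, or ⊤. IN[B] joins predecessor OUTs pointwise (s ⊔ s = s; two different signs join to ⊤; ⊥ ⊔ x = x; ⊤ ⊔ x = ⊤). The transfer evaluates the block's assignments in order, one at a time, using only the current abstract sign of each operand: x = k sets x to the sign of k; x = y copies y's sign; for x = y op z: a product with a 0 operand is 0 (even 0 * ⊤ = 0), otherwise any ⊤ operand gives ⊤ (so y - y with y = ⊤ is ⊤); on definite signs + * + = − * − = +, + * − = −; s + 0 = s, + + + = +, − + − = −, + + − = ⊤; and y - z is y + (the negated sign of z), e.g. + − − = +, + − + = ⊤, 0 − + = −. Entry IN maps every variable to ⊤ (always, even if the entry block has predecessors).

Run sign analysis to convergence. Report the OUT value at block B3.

Per-block solution:
  B0: | IN=(all ⊤) | OUT={f:-; rest ⊤}
  B1: | IN={f:-; rest ⊤} | OUT={f:-; rest ⊤}
  B2: | IN={f:-; rest ⊤} | OUT={f:-; rest ⊤}
  B3: | IN={f:-; rest ⊤} | OUT={a:-, e:-, f:-; rest ⊤}

Merge at B3: IN[B3] = OUT[B1] ⊔ OUT[B2] = {a: ⊤, b: ⊤, c: ⊤, d: ⊤, e: ⊤, f: -}
Applying B3's transfer function to that IN value gives OUT[B3] (row B3 above).

Answer: {a: -, b: ⊤, c: ⊤, d: ⊤, e: -, f: -}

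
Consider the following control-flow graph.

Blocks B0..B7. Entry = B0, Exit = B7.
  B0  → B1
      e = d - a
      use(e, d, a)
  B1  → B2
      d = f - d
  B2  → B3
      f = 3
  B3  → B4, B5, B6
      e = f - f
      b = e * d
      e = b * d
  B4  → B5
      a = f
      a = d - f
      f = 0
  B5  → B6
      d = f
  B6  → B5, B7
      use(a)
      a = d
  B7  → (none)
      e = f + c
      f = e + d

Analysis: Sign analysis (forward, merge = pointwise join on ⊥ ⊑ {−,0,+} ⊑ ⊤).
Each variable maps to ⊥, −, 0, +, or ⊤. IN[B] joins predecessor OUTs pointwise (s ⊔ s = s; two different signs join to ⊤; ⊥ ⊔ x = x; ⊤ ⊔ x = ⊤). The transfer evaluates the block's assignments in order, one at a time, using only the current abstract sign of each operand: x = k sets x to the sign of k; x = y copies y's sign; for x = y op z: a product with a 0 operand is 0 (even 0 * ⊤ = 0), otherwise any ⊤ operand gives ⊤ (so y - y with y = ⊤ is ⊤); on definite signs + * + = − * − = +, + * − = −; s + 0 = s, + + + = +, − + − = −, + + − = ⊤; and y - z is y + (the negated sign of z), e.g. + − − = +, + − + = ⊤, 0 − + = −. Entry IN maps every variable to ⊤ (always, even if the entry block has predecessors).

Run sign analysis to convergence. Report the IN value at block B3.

Answer: {a: ⊤, b: ⊤, c: ⊤, d: ⊤, e: ⊤, f: +}

Working:
Per-block solution:
  B0:  IN=(all ⊤)  OUT=(all ⊤)
  B1:  IN=(all ⊤)  OUT=(all ⊤)
  B2:  IN=(all ⊤)  OUT={f:+; rest ⊤}
  B3:  IN={f:+; rest ⊤}  OUT={f:+; rest ⊤}
  B4:  IN={f:+; rest ⊤}  OUT={f:0; rest ⊤}
  B5:  IN=(all ⊤)  OUT=(all ⊤)
  B6:  IN=(all ⊤)  OUT=(all ⊤)
  B7:  IN=(all ⊤)  OUT=(all ⊤)

Merge at B3: IN[B3] = OUT[B2] = {a: ⊤, b: ⊤, c: ⊤, d: ⊤, e: ⊤, f: +}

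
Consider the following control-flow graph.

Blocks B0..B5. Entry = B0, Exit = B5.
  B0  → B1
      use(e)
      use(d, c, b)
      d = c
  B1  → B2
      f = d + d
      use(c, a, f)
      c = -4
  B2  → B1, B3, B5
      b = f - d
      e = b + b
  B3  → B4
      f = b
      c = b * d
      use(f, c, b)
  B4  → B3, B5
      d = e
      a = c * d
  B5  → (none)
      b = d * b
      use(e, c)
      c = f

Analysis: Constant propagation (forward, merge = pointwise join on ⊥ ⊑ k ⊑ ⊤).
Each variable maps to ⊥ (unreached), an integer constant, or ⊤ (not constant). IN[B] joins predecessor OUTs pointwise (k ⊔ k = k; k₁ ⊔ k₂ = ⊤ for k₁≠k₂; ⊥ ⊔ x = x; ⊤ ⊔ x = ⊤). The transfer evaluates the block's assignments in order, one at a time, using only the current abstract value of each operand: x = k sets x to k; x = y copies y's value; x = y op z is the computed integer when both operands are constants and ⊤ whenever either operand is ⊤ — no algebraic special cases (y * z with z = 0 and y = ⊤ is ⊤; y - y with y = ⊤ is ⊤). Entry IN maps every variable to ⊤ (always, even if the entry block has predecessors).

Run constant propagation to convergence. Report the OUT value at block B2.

Converged values:
  B0: | IN=(all ⊤) | OUT=(all ⊤)
  B1: | IN=(all ⊤) | OUT={c:-4; rest ⊤}
  B2: | IN={c:-4; rest ⊤} | OUT={c:-4; rest ⊤}
  B3: | IN=(all ⊤) | OUT=(all ⊤)
  B4: | IN=(all ⊤) | OUT=(all ⊤)
  B5: | IN=(all ⊤) | OUT=(all ⊤)

Merge at B2: IN[B2] = OUT[B1] = {a: ⊤, b: ⊤, c: -4, d: ⊤, e: ⊤, f: ⊤}
Applying B2's transfer function to that IN value gives OUT[B2] (row B2 above).

Answer: {a: ⊤, b: ⊤, c: -4, d: ⊤, e: ⊤, f: ⊤}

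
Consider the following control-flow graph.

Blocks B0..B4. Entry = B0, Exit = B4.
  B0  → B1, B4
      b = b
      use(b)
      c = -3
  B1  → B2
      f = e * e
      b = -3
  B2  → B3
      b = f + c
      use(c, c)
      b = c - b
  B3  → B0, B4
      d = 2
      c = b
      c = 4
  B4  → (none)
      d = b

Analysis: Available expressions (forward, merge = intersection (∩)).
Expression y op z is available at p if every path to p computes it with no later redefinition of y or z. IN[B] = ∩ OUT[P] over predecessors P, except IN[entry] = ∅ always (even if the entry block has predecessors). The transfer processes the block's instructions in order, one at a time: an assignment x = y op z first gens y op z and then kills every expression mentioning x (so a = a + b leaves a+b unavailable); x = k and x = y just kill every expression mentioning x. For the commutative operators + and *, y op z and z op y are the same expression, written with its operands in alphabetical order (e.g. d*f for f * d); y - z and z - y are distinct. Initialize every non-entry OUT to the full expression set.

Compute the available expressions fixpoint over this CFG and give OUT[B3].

Answer: {e*e}

Trace:
Per-block solution:
  B0:  IN={}  OUT={}
  B1:  IN={}  OUT={e*e}
  B2:  IN={e*e}  OUT={c+f, e*e}
  B3:  IN={c+f, e*e}  OUT={e*e}
  B4:  IN={}  OUT={}

Merge at B3: IN[B3] = OUT[B2] = {c+f, e*e}
Applying B3's transfer function to that IN value gives OUT[B3] (row B3 above).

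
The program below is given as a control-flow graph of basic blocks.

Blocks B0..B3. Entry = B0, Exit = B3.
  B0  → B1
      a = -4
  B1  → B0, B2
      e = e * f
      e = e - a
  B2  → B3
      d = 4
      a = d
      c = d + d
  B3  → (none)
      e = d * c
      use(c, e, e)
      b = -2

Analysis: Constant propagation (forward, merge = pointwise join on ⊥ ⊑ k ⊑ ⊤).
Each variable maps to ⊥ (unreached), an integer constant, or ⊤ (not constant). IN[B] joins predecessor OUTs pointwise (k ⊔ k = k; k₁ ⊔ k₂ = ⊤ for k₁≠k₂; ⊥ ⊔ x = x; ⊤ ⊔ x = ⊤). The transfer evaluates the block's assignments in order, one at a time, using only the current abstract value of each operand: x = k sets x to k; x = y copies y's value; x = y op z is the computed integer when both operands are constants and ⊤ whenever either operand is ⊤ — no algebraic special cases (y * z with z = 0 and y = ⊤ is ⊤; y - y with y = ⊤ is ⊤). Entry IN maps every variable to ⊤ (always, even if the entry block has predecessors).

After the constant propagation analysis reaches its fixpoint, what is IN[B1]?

Answer: {a: -4, b: ⊤, c: ⊤, d: ⊤, e: ⊤, f: ⊤}

Derivation:
Fixpoint table:
  B0:  IN=(all ⊤)  OUT={a:-4; rest ⊤}
  B1:  IN={a:-4; rest ⊤}  OUT={a:-4; rest ⊤}
  B2:  IN={a:-4; rest ⊤}  OUT={a:4, c:8, d:4; rest ⊤}
  B3:  IN={a:4, c:8, d:4; rest ⊤}  OUT={a:4, b:-2, c:8, d:4, e:32; rest ⊤}

Merge at B1: IN[B1] = OUT[B0] = {a: -4, b: ⊤, c: ⊤, d: ⊤, e: ⊤, f: ⊤}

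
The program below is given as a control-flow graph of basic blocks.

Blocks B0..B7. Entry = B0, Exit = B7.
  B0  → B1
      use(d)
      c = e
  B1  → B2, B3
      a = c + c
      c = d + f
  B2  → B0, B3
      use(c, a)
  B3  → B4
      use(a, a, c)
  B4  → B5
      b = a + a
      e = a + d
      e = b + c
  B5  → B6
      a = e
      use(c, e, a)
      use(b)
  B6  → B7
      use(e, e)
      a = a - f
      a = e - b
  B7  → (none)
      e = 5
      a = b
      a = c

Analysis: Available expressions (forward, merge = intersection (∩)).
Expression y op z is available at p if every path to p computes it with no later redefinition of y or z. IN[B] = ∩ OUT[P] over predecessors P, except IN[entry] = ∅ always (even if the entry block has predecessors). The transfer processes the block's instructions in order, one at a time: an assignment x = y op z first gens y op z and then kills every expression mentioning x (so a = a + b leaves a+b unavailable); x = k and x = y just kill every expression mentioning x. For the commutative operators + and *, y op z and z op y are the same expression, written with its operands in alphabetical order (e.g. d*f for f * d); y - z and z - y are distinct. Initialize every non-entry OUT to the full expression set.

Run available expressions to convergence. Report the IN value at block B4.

Answer: {d+f}

Trace:
Converged values:
  B0:  IN={}  OUT={}
  B1:  IN={}  OUT={d+f}
  B2:  IN={d+f}  OUT={d+f}
  B3:  IN={d+f}  OUT={d+f}
  B4:  IN={d+f}  OUT={a+a, a+d, b+c, d+f}
  B5:  IN={a+a, a+d, b+c, d+f}  OUT={b+c, d+f}
  B6:  IN={b+c, d+f}  OUT={b+c, d+f, e-b}
  B7:  IN={b+c, d+f, e-b}  OUT={b+c, d+f}

Merge at B4: IN[B4] = OUT[B3] = {d+f}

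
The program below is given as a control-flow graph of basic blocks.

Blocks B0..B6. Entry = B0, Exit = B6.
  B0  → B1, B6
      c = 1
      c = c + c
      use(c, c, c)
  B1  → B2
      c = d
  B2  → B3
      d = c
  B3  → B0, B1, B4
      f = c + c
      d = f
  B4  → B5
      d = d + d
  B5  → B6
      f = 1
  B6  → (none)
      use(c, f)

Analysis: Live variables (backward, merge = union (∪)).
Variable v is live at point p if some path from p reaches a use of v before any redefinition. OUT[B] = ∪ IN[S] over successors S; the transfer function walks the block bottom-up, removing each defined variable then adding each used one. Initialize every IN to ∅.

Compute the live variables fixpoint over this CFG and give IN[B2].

Answer: {c}

Working:
Converged values:
  B0: | IN={d, f} | OUT={c, d, f}
  B1: | IN={d} | OUT={c}
  B2: | IN={c} | OUT={c}
  B3: | IN={c} | OUT={c, d, f}
  B4: | IN={c, d} | OUT={c}
  B5: | IN={c} | OUT={c, f}
  B6: | IN={c, f} | OUT={}

Merge at B2: OUT[B2] = IN[B3] = {c}
Applying B2's transfer function to that OUT value gives IN[B2] (row B2 above).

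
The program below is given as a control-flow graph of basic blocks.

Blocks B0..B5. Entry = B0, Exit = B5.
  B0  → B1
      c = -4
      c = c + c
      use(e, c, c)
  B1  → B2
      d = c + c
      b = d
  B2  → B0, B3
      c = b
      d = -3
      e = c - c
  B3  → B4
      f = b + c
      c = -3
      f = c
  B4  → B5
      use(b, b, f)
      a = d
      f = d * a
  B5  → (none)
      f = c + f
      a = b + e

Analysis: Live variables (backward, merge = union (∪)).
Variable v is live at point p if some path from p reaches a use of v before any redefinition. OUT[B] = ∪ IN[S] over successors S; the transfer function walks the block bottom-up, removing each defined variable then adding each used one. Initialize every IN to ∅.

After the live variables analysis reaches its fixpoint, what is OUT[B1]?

Answer: {b}

Derivation:
Converged values:
  B0:   IN={e}   OUT={c}
  B1:   IN={c}   OUT={b}
  B2:   IN={b}   OUT={b, c, d, e}
  B3:   IN={b, c, d, e}   OUT={b, c, d, e, f}
  B4:   IN={b, c, d, e, f}   OUT={b, c, e, f}
  B5:   IN={b, c, e, f}   OUT={}

Merge at B1: OUT[B1] = IN[B2] = {b}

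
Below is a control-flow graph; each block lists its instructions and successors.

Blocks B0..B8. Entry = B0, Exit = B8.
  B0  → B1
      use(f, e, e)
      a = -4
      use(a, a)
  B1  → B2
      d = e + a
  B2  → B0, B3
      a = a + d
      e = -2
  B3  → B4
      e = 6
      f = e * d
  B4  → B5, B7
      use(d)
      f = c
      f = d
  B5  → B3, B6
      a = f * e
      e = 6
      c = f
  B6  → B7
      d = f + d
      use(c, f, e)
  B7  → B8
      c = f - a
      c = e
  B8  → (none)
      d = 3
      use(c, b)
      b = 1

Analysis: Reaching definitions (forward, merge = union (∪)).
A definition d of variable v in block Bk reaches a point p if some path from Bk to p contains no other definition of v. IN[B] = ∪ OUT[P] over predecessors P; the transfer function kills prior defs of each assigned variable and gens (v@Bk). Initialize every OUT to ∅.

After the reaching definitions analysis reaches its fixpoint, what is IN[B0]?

Per-block solution:
  B0: | IN={a@B2, d@B1, e@B2} | OUT={a@B0, d@B1, e@B2}
  B1: | IN={a@B0, d@B1, e@B2} | OUT={a@B0, d@B1, e@B2}
  B2: | IN={a@B0, d@B1, e@B2} | OUT={a@B2, d@B1, e@B2}
  B3: | IN={a@B2, a@B5, c@B5, d@B1, e@B2, e@B5, f@B4} | OUT={a@B2, a@B5, c@B5, d@B1, e@B3, f@B3}
  B4: | IN={a@B2, a@B5, c@B5, d@B1, e@B3, f@B3} | OUT={a@B2, a@B5, c@B5, d@B1, e@B3, f@B4}
  B5: | IN={a@B2, a@B5, c@B5, d@B1, e@B3, f@B4} | OUT={a@B5, c@B5, d@B1, e@B5, f@B4}
  B6: | IN={a@B5, c@B5, d@B1, e@B5, f@B4} | OUT={a@B5, c@B5, d@B6, e@B5, f@B4}
  B7: | IN={a@B2, a@B5, c@B5, d@B1, d@B6, e@B3, e@B5, f@B4} | OUT={a@B2, a@B5, c@B7, d@B1, d@B6, e@B3, e@B5, f@B4}
  B8: | IN={a@B2, a@B5, c@B7, d@B1, d@B6, e@B3, e@B5, f@B4} | OUT={a@B2, a@B5, b@B8, c@B7, d@B8, e@B3, e@B5, f@B4}

Merge at B0 (entry node, so the boundary value {} is joined with the incoming edge(s)): IN[B0] = {} ⊔ OUT[B2] = {a@B2, d@B1, e@B2}

Answer: {a@B2, d@B1, e@B2}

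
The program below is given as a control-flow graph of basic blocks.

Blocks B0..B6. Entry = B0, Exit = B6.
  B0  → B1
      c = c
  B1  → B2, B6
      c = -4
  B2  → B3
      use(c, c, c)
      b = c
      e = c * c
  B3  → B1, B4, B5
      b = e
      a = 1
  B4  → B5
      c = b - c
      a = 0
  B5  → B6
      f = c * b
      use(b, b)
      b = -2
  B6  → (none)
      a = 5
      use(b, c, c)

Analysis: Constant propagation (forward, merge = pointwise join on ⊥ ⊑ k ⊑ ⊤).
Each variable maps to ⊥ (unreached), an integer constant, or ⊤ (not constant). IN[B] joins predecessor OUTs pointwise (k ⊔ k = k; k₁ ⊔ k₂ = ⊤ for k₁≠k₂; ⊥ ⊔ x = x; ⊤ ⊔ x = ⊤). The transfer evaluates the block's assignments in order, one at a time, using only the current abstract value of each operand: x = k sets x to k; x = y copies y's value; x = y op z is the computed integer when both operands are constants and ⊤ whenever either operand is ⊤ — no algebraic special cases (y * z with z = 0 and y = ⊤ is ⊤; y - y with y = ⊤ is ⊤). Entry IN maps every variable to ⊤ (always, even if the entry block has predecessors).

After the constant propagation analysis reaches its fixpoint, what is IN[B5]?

Per-block solution:
  B0:   IN=(all ⊤)   OUT=(all ⊤)
  B1:   IN=(all ⊤)   OUT={c:-4; rest ⊤}
  B2:   IN={c:-4; rest ⊤}   OUT={b:-4, c:-4, e:16; rest ⊤}
  B3:   IN={b:-4, c:-4, e:16; rest ⊤}   OUT={a:1, b:16, c:-4, e:16; rest ⊤}
  B4:   IN={a:1, b:16, c:-4, e:16; rest ⊤}   OUT={a:0, b:16, c:20, e:16; rest ⊤}
  B5:   IN={b:16, e:16; rest ⊤}   OUT={b:-2, e:16; rest ⊤}
  B6:   IN=(all ⊤)   OUT={a:5; rest ⊤}

Merge at B5: IN[B5] = OUT[B3] ⊔ OUT[B4] = {a: ⊤, b: 16, c: ⊤, d: ⊤, e: 16, f: ⊤}

Answer: {a: ⊤, b: 16, c: ⊤, d: ⊤, e: 16, f: ⊤}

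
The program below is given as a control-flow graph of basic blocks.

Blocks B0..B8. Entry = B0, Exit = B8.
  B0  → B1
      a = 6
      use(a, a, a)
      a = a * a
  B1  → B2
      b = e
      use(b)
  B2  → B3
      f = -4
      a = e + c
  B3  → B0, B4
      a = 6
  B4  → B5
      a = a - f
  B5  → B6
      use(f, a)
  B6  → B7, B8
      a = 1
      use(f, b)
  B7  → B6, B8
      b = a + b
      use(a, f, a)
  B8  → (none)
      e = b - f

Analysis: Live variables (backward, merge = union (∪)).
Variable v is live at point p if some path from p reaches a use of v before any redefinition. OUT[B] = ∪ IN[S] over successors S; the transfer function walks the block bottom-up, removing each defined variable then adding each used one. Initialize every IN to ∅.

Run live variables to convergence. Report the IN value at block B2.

Answer: {b, c, e}

Derivation:
Fixpoint table:
  B0: | IN={c, e} | OUT={c, e}
  B1: | IN={c, e} | OUT={b, c, e}
  B2: | IN={b, c, e} | OUT={b, c, e, f}
  B3: | IN={b, c, e, f} | OUT={a, b, c, e, f}
  B4: | IN={a, b, f} | OUT={a, b, f}
  B5: | IN={a, b, f} | OUT={b, f}
  B6: | IN={b, f} | OUT={a, b, f}
  B7: | IN={a, b, f} | OUT={b, f}
  B8: | IN={b, f} | OUT={}

Merge at B2: OUT[B2] = IN[B3] = {b, c, e, f}
Applying B2's transfer function to that OUT value gives IN[B2] (row B2 above).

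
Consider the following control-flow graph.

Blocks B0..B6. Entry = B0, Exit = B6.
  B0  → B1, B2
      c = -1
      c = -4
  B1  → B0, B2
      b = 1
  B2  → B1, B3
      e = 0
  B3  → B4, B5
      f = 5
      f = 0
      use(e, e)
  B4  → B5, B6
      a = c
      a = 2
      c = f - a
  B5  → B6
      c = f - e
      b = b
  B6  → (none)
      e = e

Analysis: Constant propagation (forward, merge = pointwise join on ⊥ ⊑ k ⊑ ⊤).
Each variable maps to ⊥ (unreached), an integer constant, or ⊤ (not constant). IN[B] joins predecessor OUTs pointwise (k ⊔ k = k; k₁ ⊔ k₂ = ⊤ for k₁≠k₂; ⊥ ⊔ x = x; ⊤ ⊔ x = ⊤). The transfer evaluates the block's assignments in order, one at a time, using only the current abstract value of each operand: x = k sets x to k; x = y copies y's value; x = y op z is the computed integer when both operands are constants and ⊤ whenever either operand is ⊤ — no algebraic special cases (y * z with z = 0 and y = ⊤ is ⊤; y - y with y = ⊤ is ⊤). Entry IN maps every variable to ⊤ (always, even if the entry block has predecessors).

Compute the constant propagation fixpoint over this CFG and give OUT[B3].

Converged values:
  B0:  IN=(all ⊤)  OUT={c:-4; rest ⊤}
  B1:  IN={c:-4; rest ⊤}  OUT={b:1, c:-4; rest ⊤}
  B2:  IN={c:-4; rest ⊤}  OUT={c:-4, e:0; rest ⊤}
  B3:  IN={c:-4, e:0; rest ⊤}  OUT={c:-4, e:0, f:0; rest ⊤}
  B4:  IN={c:-4, e:0, f:0; rest ⊤}  OUT={a:2, c:-2, e:0, f:0; rest ⊤}
  B5:  IN={e:0, f:0; rest ⊤}  OUT={c:0, e:0, f:0; rest ⊤}
  B6:  IN={e:0, f:0; rest ⊤}  OUT={e:0, f:0; rest ⊤}

Merge at B3: IN[B3] = OUT[B2] = {a: ⊤, b: ⊤, c: -4, d: ⊤, e: 0, f: ⊤}
Applying B3's transfer function to that IN value gives OUT[B3] (row B3 above).

Answer: {a: ⊤, b: ⊤, c: -4, d: ⊤, e: 0, f: 0}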